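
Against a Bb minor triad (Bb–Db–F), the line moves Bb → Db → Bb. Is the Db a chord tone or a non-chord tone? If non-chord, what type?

Bb minor triad contains Bb, Db, F; Db is the third, so it is a chord tone.

Chord tone (the third of Bb minor triad).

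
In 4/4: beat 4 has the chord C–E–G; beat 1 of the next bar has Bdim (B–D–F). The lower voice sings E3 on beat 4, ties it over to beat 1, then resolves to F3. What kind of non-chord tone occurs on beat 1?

Retardation.

The harmony at that moment is B diminished triad (B, D, F); E3 is not a chord tone.
It is held over (the same pitch as the preceding E3) and left by step up to F3.
Held over from the previous chord and resolving up by step — a retardation.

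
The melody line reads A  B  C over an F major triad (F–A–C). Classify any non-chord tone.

The harmony at that moment is F major triad (F, A, C); B is not a chord tone.
It is approached by step up from A and left by step up to C.
Step in, step out in the same direction — a passing tone.

B is a passing tone.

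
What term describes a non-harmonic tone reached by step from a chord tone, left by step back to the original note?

Approach: by step. Departure: by step in the opposite direction, back to the starting pitch.
Stepwise on both sides but reversing to return to the same chord tone — a neighbor tone. (Had it continued onward in the same direction it would be a passing tone instead.)

Neighbor tone.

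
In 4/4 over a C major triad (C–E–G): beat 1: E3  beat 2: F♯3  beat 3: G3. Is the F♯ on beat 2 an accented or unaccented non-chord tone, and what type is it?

The harmony at that moment is C major triad (C, E, G); F♯3 is not a chord tone.
It is approached by step up from E3 and left by step up to G3.
Step in, step out in the same direction — a passing tone.
It falls on a weak beat, so it is unaccented.

Unaccented passing tone.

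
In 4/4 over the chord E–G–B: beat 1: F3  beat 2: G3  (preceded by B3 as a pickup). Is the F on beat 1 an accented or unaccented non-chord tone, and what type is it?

Accented appoggiatura.

The harmony at that moment is E minor triad (E, G, B); F3 is not a chord tone.
It is approached by leap down from B3 and left by step up to G3.
Leap in, step out — an appoggiatura.
It falls on the downbeat, so it is accented.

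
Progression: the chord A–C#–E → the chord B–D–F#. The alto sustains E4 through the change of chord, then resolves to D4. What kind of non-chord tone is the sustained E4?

E4 is a suspension.

The harmony at that moment is B minor triad (B, D, F#); E4 is not a chord tone.
It is held over (the same pitch as the preceding E4) and left by step down to D4.
Held over from the previous chord and resolving down by step — a suspension.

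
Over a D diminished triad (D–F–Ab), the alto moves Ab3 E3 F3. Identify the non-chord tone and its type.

The harmony at that moment is D diminished triad (D, F, Ab); E3 is not a chord tone.
It is approached by leap down from Ab3 and left by step up to F3.
Leap in, step out — an appoggiatura.

E3 is an appoggiatura.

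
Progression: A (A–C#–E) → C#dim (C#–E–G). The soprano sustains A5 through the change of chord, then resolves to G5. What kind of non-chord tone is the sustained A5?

The harmony at that moment is C# diminished triad (C#, E, G); A5 is not a chord tone.
It is held over (the same pitch as the preceding A5) and left by step down to G5.
Held over from the previous chord and resolving down by step — a suspension.

A5 is a suspension.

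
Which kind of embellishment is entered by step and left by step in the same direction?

Approach: by step. Departure: by step, continuing in the same direction.
Stepwise on both sides with no change of direction means the note fills in the space between two different chord tones — a passing tone. (Had it turned back to its starting note it would be a neighbor tone instead.)

Passing tone.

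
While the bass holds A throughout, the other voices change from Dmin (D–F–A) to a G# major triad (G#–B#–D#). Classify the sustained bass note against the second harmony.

Pedal tone (pedal point).

The harmony at that moment is G# major triad (G#, B#, D#); A is not a chord tone.
It is held over (the same pitch as the preceding A) and then sustained as the same pitch into the next harmony.
Sustained through a change of harmony — a pedal tone.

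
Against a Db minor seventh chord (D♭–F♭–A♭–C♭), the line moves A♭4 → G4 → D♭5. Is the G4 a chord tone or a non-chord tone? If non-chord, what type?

Non-chord tone — an escape tone.

The harmony at that moment is D♭ minor seventh chord (D♭, F♭, A♭, C♭); G4 is not a chord tone.
It is approached by step down from A♭4 and left by leap up to D♭5.
Step in, leap out — an escape tone.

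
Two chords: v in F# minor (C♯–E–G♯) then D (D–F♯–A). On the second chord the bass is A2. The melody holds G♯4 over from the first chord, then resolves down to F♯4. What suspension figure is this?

7–6 suspension.

At the second chord the bass is A2. The suspended G♯4 lies a seventh above the bass; after resolving down by step to F♯4, the interval above the bass becomes a sixth.
Suspension figures are named by those two intervals: 7–6.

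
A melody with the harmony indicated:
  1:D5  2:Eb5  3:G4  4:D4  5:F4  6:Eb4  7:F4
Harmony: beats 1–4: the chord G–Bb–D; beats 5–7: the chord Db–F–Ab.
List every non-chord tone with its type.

The harmony at that moment is G minor triad (G, Bb, D); Eb5 is not a chord tone.
It is approached by step up from D5 and left by leap down to G4.
Step in, leap out — an escape tone.
The harmony at that moment is Db major triad (Db, F, Ab); Eb4 is not a chord tone.
It is approached by step down from F4 and left by step up to F4.
Step away and step back to the same note — a neighbor tone (lower neighbor).

Eb5 (beat 2) — escape tone; Eb4 (beat 6) — neighbor tone.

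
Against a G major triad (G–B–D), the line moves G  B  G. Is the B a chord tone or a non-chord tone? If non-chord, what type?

Chord tone (the third of G major triad).

G major triad contains G, B, D; B is the third, so it is a chord tone.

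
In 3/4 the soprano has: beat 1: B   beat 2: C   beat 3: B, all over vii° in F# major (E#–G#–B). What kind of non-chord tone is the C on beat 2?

The harmony at that moment is E# diminished triad (E#, G#, B); C is not a chord tone.
It is approached by step up from B and left by step down to B.
Step away and step back to the same note — a neighbor tone (upper neighbor).

Upper neighbor tone.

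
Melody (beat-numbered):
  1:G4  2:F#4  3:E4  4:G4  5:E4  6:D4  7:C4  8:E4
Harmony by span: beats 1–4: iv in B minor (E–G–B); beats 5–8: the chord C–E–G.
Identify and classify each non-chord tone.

The harmony at that moment is E minor triad (E, G, B); F#4 is not a chord tone.
It is approached by step down from G4 and left by step down to E4.
Step in, step out in the same direction — a passing tone.
The harmony at that moment is C major triad (C, E, G); D4 is not a chord tone.
It is approached by step down from E4 and left by step down to C4.
Step in, step out in the same direction — a passing tone.

F#4 (beat 2) — passing tone; D4 (beat 6) — passing tone.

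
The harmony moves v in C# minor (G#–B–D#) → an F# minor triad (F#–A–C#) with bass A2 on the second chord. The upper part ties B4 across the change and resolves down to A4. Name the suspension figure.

At the second chord the bass is A2. The suspended B4 lies a ninth above the bass; after resolving down by step to A4, the interval above the bass becomes an octave.
Suspension figures are named by those two intervals: 9–8.

9–8 suspension.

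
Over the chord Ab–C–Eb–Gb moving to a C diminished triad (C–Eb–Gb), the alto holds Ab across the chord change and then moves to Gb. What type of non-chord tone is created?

The harmony at that moment is C diminished triad (C, Eb, Gb); Ab is not a chord tone.
It is held over (the same pitch as the preceding Ab) and left by step down to Gb.
Held over from the previous chord and resolving down by step — a suspension.

Ab is a suspension.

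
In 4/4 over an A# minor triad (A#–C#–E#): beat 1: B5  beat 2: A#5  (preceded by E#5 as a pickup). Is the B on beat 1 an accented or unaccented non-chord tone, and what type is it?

Accented appoggiatura.

The harmony at that moment is A# minor triad (A#, C#, E#); B5 is not a chord tone.
It is approached by leap up from E#5 and left by step down to A#5.
Leap in, step out — an appoggiatura.
It falls on the downbeat, so it is accented.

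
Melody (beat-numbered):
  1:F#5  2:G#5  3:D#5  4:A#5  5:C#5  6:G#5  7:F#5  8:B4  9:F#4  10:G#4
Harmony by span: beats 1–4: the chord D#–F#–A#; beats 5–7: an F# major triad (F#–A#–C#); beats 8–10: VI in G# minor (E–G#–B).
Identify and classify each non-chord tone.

The harmony at that moment is D# minor triad (D#, F#, A#); G#5 is not a chord tone.
It is approached by step up from F#5 and left by leap down to D#5.
Step in, leap out — an escape tone.
The harmony at that moment is F# major triad (F#, A#, C#); G#5 is not a chord tone.
It is approached by leap up from C#5 and left by step down to F#5.
Leap in, step out — an appoggiatura.
The harmony at that moment is E major triad (E, G#, B); F#4 is not a chord tone.
It is approached by leap down from B4 and left by step up to G#4.
Leap in, step out — an appoggiatura.

G#5 (beat 2) — escape tone; G#5 (beat 6) — appoggiatura; F#4 (beat 9) — appoggiatura.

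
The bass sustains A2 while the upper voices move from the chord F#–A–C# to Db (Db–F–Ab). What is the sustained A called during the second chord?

The harmony at that moment is Db major triad (Db, F, Ab); A2 is not a chord tone.
It is held over (the same pitch as the preceding A2) and then sustained as the same pitch into the next harmony.
Sustained through a change of harmony — a pedal tone.

Pedal tone (pedal point).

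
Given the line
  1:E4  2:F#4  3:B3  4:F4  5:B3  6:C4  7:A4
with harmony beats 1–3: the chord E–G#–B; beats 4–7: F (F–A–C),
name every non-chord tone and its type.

The harmony at that moment is E major triad (E, G#, B); F#4 is not a chord tone.
It is approached by step up from E4 and left by leap down to B3.
Step in, leap out — an escape tone.
The harmony at that moment is F major triad (F, A, C); B3 is not a chord tone.
It is approached by leap down from F4 and left by step up to C4.
Leap in, step out — an appoggiatura.

F#4 (beat 2) — escape tone; B3 (beat 5) — appoggiatura.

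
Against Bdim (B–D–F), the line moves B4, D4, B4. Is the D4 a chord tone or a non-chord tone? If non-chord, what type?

B diminished triad contains B, D, F; D is the third, so it is a chord tone.

Chord tone (the third of B diminished triad).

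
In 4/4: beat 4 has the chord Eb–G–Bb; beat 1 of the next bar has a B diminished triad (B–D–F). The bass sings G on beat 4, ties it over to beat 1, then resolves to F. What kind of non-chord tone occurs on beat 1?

The harmony at that moment is B diminished triad (B, D, F); G is not a chord tone.
It is held over (the same pitch as the preceding G) and left by step down to F.
Held over from the previous chord and resolving down by step — a suspension.

Suspension.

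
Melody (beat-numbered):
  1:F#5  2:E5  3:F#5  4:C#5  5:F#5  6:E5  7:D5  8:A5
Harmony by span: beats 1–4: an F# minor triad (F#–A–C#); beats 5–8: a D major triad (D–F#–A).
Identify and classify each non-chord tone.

The harmony at that moment is F# minor triad (F#, A, C#); E5 is not a chord tone.
It is approached by step down from F#5 and left by step up to F#5.
Step away and step back to the same note — a neighbor tone (lower neighbor).
The harmony at that moment is D major triad (D, F#, A); E5 is not a chord tone.
It is approached by step down from F#5 and left by step down to D5.
Step in, step out in the same direction — a passing tone.

E5 (beat 2) — neighbor tone; E5 (beat 6) — passing tone.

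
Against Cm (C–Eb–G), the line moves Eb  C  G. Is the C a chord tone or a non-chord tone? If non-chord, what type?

C minor triad contains C, Eb, G; C is the root, so it is a chord tone.

Chord tone (the root of C minor triad).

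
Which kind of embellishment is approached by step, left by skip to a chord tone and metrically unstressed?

Approach: by step. Departure: by leap. Metric position: weak.
Step in, leap out, from a weak position — an escape tone (échappée). (It is the mirror image of the appoggiatura, which leaps in and steps out on a strong beat.)

Escape tone.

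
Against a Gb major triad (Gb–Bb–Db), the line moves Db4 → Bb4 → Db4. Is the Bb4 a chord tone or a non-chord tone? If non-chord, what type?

Chord tone (the third of Gb major triad).

Gb major triad contains Gb, Bb, Db; Bb is the third, so it is a chord tone.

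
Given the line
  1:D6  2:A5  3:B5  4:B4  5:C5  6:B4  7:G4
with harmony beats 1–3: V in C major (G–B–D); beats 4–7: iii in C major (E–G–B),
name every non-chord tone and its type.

A5 (beat 2) — appoggiatura; C5 (beat 5) — neighbor tone.

The harmony at that moment is G major triad (G, B, D); A5 is not a chord tone.
It is approached by leap down from D6 and left by step up to B5.
Leap in, step out — an appoggiatura.
The harmony at that moment is E minor triad (E, G, B); C5 is not a chord tone.
It is approached by step up from B4 and left by step down to B4.
Step away and step back to the same note — a neighbor tone (upper neighbor).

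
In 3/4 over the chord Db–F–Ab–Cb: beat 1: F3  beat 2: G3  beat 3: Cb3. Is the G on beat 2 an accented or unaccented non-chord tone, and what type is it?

The harmony at that moment is Db dominant seventh chord (Db, F, Ab, Cb); G3 is not a chord tone.
It is approached by step up from F3 and left by leap down to Cb3.
Step in, leap out — an escape tone.
It falls on a weak beat, so it is unaccented.

Unaccented escape tone.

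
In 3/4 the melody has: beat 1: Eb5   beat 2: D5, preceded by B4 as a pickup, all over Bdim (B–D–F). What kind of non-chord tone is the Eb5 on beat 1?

Appoggiatura.

The harmony at that moment is B diminished triad (B, D, F); Eb5 is not a chord tone.
It is approached by leap up from B4 and left by step down to D5.
Leap in, step out, metrically accented — an appoggiatura.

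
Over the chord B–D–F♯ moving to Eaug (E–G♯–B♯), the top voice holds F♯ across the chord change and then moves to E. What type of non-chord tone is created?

F♯ is a suspension.

The harmony at that moment is E augmented triad (E, G♯, B♯); F♯ is not a chord tone.
It is held over (the same pitch as the preceding F♯) and left by step down to E.
Held over from the previous chord and resolving down by step — a suspension.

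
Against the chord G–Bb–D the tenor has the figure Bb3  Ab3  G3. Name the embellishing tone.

Ab3 is a passing tone.

The harmony at that moment is G minor triad (G, Bb, D); Ab3 is not a chord tone.
It is approached by step down from Bb3 and left by step down to G3.
Step in, step out in the same direction — a passing tone.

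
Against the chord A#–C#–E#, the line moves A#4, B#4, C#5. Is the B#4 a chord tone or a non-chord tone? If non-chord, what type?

Non-chord tone — a passing tone.

The harmony at that moment is A# minor triad (A#, C#, E#); B#4 is not a chord tone.
It is approached by step up from A#4 and left by step up to C#5.
Step in, step out in the same direction — a passing tone.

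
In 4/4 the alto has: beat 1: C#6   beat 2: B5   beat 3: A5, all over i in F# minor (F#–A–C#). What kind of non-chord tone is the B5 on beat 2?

Passing tone.

The harmony at that moment is F# minor triad (F#, A, C#); B5 is not a chord tone.
It is approached by step down from C#6 and left by step down to A5.
Step in, step out in the same direction — a passing tone.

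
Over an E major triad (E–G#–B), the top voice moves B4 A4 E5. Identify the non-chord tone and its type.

A4 is an escape tone.

The harmony at that moment is E major triad (E, G#, B); A4 is not a chord tone.
It is approached by step down from B4 and left by leap up to E5.
Step in, leap out — an escape tone.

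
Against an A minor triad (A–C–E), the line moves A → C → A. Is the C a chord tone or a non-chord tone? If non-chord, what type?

Chord tone (the third of A minor triad).

A minor triad contains A, C, E; C is the third, so it is a chord tone.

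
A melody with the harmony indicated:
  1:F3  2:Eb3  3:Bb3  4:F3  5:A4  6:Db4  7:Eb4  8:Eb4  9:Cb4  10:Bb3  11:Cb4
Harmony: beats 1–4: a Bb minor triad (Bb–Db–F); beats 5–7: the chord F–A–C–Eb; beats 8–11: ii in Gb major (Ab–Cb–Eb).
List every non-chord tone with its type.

The harmony at that moment is Bb minor triad (Bb, Db, F); Eb3 is not a chord tone.
It is approached by step down from F3 and left by leap up to Bb3.
Step in, leap out — an escape tone.
The harmony at that moment is F dominant seventh chord (F, A, C, Eb); Db4 is not a chord tone.
It is approached by leap down from A4 and left by step up to Eb4.
Leap in, step out — an appoggiatura.
The harmony at that moment is Ab minor triad (Ab, Cb, Eb); Bb3 is not a chord tone.
It is approached by step down from Cb4 and left by step up to Cb4.
Step away and step back to the same note — a neighbor tone (lower neighbor).

Eb3 (beat 2) — escape tone; Db4 (beat 6) — appoggiatura; Bb3 (beat 10) — neighbor tone.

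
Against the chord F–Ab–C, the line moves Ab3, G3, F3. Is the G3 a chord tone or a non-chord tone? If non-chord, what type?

The harmony at that moment is F minor triad (F, Ab, C); G3 is not a chord tone.
It is approached by step down from Ab3 and left by step down to F3.
Step in, step out in the same direction — a passing tone.

Non-chord tone — a passing tone.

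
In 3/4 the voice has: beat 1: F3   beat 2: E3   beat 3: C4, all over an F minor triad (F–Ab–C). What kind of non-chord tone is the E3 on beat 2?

The harmony at that moment is F minor triad (F, Ab, C); E3 is not a chord tone.
It is approached by step down from F3 and left by leap up to C4.
Step in, leap out, on a weak beat — an escape tone.

Escape tone.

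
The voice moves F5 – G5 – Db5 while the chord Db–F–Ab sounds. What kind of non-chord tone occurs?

The harmony at that moment is Db major triad (Db, F, Ab); G5 is not a chord tone.
It is approached by step up from F5 and left by leap down to Db5.
Step in, leap out — an escape tone.

G5 is an escape tone.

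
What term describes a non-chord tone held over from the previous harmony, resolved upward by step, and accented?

Retardation.

Approach: by preparation — the pitch is first a chord tone, then held (tied or repeated) while the harmony changes under it. Departure: up by step. Metric position: strong.
A prepared dissonance that resolves upward by step — a retardation. (The same figure resolving downward would be a suspension.)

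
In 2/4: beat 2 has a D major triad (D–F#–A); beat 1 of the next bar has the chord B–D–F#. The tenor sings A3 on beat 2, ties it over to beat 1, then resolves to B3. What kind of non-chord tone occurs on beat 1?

The harmony at that moment is B minor triad (B, D, F#); A3 is not a chord tone.
It is held over (the same pitch as the preceding A3) and left by step up to B3.
Held over from the previous chord and resolving up by step — a retardation.

Retardation.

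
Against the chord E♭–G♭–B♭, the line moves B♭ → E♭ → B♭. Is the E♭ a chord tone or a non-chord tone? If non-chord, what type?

Chord tone (the root of Eb minor triad).

Eb minor triad contains E♭, G♭, B♭; E♭ is the root, so it is a chord tone.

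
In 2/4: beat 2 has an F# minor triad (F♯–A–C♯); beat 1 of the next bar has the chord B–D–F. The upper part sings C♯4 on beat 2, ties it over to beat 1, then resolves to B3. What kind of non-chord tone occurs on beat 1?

Suspension.

The harmony at that moment is B diminished triad (B, D, F); C♯4 is not a chord tone.
It is held over (the same pitch as the preceding C♯4) and left by step down to B3.
Held over from the previous chord and resolving down by step — a suspension.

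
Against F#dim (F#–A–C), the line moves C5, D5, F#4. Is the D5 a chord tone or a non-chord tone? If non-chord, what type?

Non-chord tone — an escape tone.

The harmony at that moment is F# diminished triad (F#, A, C); D5 is not a chord tone.
It is approached by step up from C5 and left by leap down to F#4.
Step in, leap out — an escape tone.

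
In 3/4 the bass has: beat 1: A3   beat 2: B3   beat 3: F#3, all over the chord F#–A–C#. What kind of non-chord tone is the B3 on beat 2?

Escape tone.

The harmony at that moment is F# minor triad (F#, A, C#); B3 is not a chord tone.
It is approached by step up from A3 and left by leap down to F#3.
Step in, leap out, on a weak beat — an escape tone.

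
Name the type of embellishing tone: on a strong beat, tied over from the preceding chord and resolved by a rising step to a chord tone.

Retardation.

Approach: by preparation — the pitch is first a chord tone, then held (tied or repeated) while the harmony changes under it. Departure: up by step. Metric position: strong.
A prepared dissonance that resolves upward by step — a retardation. (The same figure resolving downward would be a suspension.)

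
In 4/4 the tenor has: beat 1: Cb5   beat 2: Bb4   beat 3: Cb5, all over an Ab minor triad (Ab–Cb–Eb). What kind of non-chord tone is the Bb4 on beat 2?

Lower neighbor tone.

The harmony at that moment is Ab minor triad (Ab, Cb, Eb); Bb4 is not a chord tone.
It is approached by step down from Cb5 and left by step up to Cb5.
Step away and step back to the same note — a neighbor tone (lower neighbor).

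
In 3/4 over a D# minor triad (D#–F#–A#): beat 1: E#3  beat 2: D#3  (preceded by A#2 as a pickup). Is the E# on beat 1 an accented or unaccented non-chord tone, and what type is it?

Accented appoggiatura.

The harmony at that moment is D# minor triad (D#, F#, A#); E#3 is not a chord tone.
It is approached by leap up from A#2 and left by step down to D#3.
Leap in, step out — an appoggiatura.
It falls on the downbeat, so it is accented.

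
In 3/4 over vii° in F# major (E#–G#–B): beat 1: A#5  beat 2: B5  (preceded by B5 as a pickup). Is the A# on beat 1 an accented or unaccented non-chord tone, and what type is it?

Accented neighbor tone.

The harmony at that moment is E# diminished triad (E#, G#, B); A#5 is not a chord tone.
It is approached by step down from B5 and left by step up to B5.
Step away and step back to the same note — a neighbor tone (lower neighbor).
It falls on the downbeat, so it is accented.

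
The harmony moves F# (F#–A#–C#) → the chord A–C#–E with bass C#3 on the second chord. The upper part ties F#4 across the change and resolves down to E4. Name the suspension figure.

4–3 suspension.

At the second chord the bass is C#3. The suspended F#4 lies a fourth above the bass; after resolving down by step to E4, the interval above the bass becomes a third.
Suspension figures are named by those two intervals: 4–3.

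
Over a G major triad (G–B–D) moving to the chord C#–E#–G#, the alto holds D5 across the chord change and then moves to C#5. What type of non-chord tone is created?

D5 is a suspension.

The harmony at that moment is C# major triad (C#, E#, G#); D5 is not a chord tone.
It is held over (the same pitch as the preceding D5) and left by step down to C#5.
Held over from the previous chord and resolving down by step — a suspension.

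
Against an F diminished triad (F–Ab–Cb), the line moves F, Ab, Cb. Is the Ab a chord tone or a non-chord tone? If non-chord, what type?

Chord tone (the third of F diminished triad).

F diminished triad contains F, Ab, Cb; Ab is the third, so it is a chord tone.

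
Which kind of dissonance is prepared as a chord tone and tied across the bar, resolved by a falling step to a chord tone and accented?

Suspension.

Approach: by preparation — the pitch is first a chord tone, then held (tied or repeated) while the harmony changes under it. Departure: down by step. Metric position: strong.
A prepared dissonance that resolves downward by step — a suspension. (The same figure resolving upward would be a retardation.)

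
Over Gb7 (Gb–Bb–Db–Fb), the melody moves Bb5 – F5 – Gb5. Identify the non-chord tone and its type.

The harmony at that moment is Gb dominant seventh chord (Gb, Bb, Db, Fb); F5 is not a chord tone.
It is approached by leap down from Bb5 and left by step up to Gb5.
Leap in, step out — an appoggiatura.

F5 is an appoggiatura.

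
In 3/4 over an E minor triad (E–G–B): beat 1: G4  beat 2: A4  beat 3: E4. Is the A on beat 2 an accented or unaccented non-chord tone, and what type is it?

The harmony at that moment is E minor triad (E, G, B); A4 is not a chord tone.
It is approached by step up from G4 and left by leap down to E4.
Step in, leap out — an escape tone.
It falls on a weak beat, so it is unaccented.

Unaccented escape tone.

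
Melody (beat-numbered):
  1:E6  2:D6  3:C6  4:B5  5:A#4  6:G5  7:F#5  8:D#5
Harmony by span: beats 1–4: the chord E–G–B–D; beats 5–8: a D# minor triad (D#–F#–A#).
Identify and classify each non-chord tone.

C6 (beat 3) — passing tone; G5 (beat 6) — appoggiatura.

The harmony at that moment is E minor seventh chord (E, G, B, D); C6 is not a chord tone.
It is approached by step down from D6 and left by step down to B5.
Step in, step out in the same direction — a passing tone.
The harmony at that moment is D# minor triad (D#, F#, A#); G5 is not a chord tone.
It is approached by leap up from A#4 and left by step down to F#5.
Leap in, step out — an appoggiatura.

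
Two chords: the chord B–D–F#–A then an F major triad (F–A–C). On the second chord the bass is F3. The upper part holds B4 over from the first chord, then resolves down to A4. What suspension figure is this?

At the second chord the bass is F3. The suspended B4 lies a fourth above the bass; after resolving down by step to A4, the interval above the bass becomes a third.
Suspension figures are named by those two intervals: 4–3.

4–3 suspension.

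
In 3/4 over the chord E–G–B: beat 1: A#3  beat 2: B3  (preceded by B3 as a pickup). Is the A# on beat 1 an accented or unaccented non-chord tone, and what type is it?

Accented neighbor tone.

The harmony at that moment is E minor triad (E, G, B); A#3 is not a chord tone.
It is approached by step down from B3 and left by step up to B3.
Step away and step back to the same note — a neighbor tone (lower neighbor).
It falls on the downbeat, so it is accented.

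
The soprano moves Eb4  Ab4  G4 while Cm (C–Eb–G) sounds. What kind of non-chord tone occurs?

The harmony at that moment is C minor triad (C, Eb, G); Ab4 is not a chord tone.
It is approached by leap up from Eb4 and left by step down to G4.
Leap in, step out — an appoggiatura.

Ab4 is an appoggiatura.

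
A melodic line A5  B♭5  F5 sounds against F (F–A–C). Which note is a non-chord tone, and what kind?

B♭5 is an escape tone.

The harmony at that moment is F major triad (F, A, C); B♭5 is not a chord tone.
It is approached by step up from A5 and left by leap down to F5.
Step in, leap out — an escape tone.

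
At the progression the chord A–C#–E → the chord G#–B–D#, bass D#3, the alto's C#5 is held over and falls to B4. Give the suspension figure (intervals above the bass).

7–6 suspension.

At the second chord the bass is D#3. The suspended C#5 lies a seventh above the bass; after resolving down by step to B4, the interval above the bass becomes a sixth.
Suspension figures are named by those two intervals: 7–6.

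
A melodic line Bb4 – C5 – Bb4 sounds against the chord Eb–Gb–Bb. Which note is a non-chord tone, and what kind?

C5 is a neighbor tone.

The harmony at that moment is Eb minor triad (Eb, Gb, Bb); C5 is not a chord tone.
It is approached by step up from Bb4 and left by step down to Bb4.
Step away and step back to the same note — a neighbor tone (upper neighbor).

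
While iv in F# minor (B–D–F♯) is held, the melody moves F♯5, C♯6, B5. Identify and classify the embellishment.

C♯6 is an appoggiatura.

The harmony at that moment is B minor triad (B, D, F♯); C♯6 is not a chord tone.
It is approached by leap up from F♯5 and left by step down to B5.
Leap in, step out — an appoggiatura.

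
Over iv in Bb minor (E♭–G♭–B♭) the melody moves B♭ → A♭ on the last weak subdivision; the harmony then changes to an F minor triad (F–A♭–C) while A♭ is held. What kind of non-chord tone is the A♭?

The harmony at that moment is E♭ minor triad (E♭, G♭, B♭); A♭ is not a chord tone.
It is approached by step down from B♭ and then sustained as the same pitch into the next harmony.
Arriving early and becoming a chord tone when the harmony changes — an anticipation.

A♭ is an anticipation.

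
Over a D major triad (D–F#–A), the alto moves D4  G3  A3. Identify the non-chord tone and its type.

The harmony at that moment is D major triad (D, F#, A); G3 is not a chord tone.
It is approached by leap down from D4 and left by step up to A3.
Leap in, step out — an appoggiatura.

G3 is an appoggiatura.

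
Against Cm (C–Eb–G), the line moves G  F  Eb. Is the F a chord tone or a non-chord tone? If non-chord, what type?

The harmony at that moment is C minor triad (C, Eb, G); F is not a chord tone.
It is approached by step down from G and left by step down to Eb.
Step in, step out in the same direction — a passing tone.

Non-chord tone — a passing tone.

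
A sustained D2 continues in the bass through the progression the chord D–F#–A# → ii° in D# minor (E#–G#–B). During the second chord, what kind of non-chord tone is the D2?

Pedal tone (pedal point).

The harmony at that moment is E# diminished triad (E#, G#, B); D2 is not a chord tone.
It is held over (the same pitch as the preceding D2) and then sustained as the same pitch into the next harmony.
Sustained through a change of harmony — a pedal tone.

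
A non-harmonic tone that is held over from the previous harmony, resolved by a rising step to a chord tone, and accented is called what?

Retardation.

Approach: by preparation — the pitch is first a chord tone, then held (tied or repeated) while the harmony changes under it. Departure: up by step. Metric position: strong.
A prepared dissonance that resolves upward by step — a retardation. (The same figure resolving downward would be a suspension.)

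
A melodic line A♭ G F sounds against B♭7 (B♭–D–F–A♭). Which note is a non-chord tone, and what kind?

The harmony at that moment is B♭ dominant seventh chord (B♭, D, F, A♭); G is not a chord tone.
It is approached by step down from A♭ and left by step down to F.
Step in, step out in the same direction — a passing tone.

G is a passing tone.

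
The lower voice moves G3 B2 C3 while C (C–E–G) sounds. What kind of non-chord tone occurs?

B2 is an appoggiatura.

The harmony at that moment is C major triad (C, E, G); B2 is not a chord tone.
It is approached by leap down from G3 and left by step up to C3.
Leap in, step out — an appoggiatura.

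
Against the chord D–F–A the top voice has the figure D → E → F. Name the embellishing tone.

E is a passing tone.

The harmony at that moment is D minor triad (D, F, A); E is not a chord tone.
It is approached by step up from D and left by step up to F.
Step in, step out in the same direction — a passing tone.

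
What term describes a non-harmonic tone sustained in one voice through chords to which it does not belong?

Pedal tone.

Approach: none. Departure: none — a single pitch is sustained while the chords change around it, passing through harmonies that do not contain it.
No melodic motion at all; the dissonance is created entirely by the moving harmonies against the stationary note — a pedal tone (pedal point).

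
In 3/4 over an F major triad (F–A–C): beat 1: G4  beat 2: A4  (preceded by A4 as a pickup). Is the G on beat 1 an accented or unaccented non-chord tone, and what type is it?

Accented neighbor tone.

The harmony at that moment is F major triad (F, A, C); G4 is not a chord tone.
It is approached by step down from A4 and left by step up to A4.
Step away and step back to the same note — a neighbor tone (lower neighbor).
It falls on the downbeat, so it is accented.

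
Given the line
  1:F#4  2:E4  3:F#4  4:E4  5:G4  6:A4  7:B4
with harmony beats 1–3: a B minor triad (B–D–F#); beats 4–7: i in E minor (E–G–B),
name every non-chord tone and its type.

E4 (beat 2) — neighbor tone; A4 (beat 6) — passing tone.

The harmony at that moment is B minor triad (B, D, F#); E4 is not a chord tone.
It is approached by step down from F#4 and left by step up to F#4.
Step away and step back to the same note — a neighbor tone (lower neighbor).
The harmony at that moment is E minor triad (E, G, B); A4 is not a chord tone.
It is approached by step up from G4 and left by step up to B4.
Step in, step out in the same direction — a passing tone.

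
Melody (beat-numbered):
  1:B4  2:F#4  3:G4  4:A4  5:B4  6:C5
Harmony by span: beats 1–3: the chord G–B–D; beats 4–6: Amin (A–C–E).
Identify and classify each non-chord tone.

The harmony at that moment is G major triad (G, B, D); F#4 is not a chord tone.
It is approached by leap down from B4 and left by step up to G4.
Leap in, step out — an appoggiatura.
The harmony at that moment is A minor triad (A, C, E); B4 is not a chord tone.
It is approached by step up from A4 and left by step up to C5.
Step in, step out in the same direction — a passing tone.

F#4 (beat 2) — appoggiatura; B4 (beat 5) — passing tone.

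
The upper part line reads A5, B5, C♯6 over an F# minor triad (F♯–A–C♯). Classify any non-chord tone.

B5 is a passing tone.

The harmony at that moment is F♯ minor triad (F♯, A, C♯); B5 is not a chord tone.
It is approached by step up from A5 and left by step up to C♯6.
Step in, step out in the same direction — a passing tone.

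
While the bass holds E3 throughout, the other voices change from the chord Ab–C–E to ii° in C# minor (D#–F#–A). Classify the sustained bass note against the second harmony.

The harmony at that moment is D# diminished triad (D#, F#, A); E3 is not a chord tone.
It is held over (the same pitch as the preceding E3) and then sustained as the same pitch into the next harmony.
Sustained through a change of harmony — a pedal tone.

Pedal tone (pedal point).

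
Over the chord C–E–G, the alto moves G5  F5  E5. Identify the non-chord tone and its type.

F5 is a passing tone.

The harmony at that moment is C major triad (C, E, G); F5 is not a chord tone.
It is approached by step down from G5 and left by step down to E5.
Step in, step out in the same direction — a passing tone.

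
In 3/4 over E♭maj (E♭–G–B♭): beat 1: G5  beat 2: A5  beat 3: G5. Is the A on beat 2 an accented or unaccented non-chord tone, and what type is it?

The harmony at that moment is E♭ major triad (E♭, G, B♭); A5 is not a chord tone.
It is approached by step up from G5 and left by step down to G5.
Step away and step back to the same note — a neighbor tone (upper neighbor).
It falls on a weak beat, so it is unaccented.

Unaccented neighbor tone.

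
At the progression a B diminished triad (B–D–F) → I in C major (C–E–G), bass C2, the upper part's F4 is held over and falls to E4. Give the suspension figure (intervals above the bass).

At the second chord the bass is C2. The suspended F4 lies a fourth above the bass; after resolving down by step to E4, the interval above the bass becomes a third.
Suspension figures are named by those two intervals: 4–3.

4–3 suspension.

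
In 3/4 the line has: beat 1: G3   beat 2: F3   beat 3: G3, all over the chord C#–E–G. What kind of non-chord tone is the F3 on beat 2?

The harmony at that moment is C# diminished triad (C#, E, G); F3 is not a chord tone.
It is approached by step down from G3 and left by step up to G3.
Step away and step back to the same note — a neighbor tone (lower neighbor).

Lower neighbor tone.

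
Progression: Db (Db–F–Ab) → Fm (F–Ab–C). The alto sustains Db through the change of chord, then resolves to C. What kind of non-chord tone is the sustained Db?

The harmony at that moment is F minor triad (F, Ab, C); Db is not a chord tone.
It is held over (the same pitch as the preceding Db) and left by step down to C.
Held over from the previous chord and resolving down by step — a suspension.

Db is a suspension.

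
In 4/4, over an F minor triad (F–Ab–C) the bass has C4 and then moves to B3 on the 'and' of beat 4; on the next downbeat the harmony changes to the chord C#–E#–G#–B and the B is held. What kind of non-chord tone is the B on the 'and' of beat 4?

The harmony at that moment is F minor triad (F, Ab, C); B3 is not a chord tone.
It is approached by step down from C4 and then sustained as the same pitch into the next harmony.
Arriving early and becoming a chord tone when the harmony changes — an anticipation.

Anticipation.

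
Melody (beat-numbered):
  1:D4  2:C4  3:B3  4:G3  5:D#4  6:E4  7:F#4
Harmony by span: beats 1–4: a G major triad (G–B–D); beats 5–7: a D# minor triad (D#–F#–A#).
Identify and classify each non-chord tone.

C4 (beat 2) — passing tone; E4 (beat 6) — passing tone.

The harmony at that moment is G major triad (G, B, D); C4 is not a chord tone.
It is approached by step down from D4 and left by step down to B3.
Step in, step out in the same direction — a passing tone.
The harmony at that moment is D# minor triad (D#, F#, A#); E4 is not a chord tone.
It is approached by step up from D#4 and left by step up to F#4.
Step in, step out in the same direction — a passing tone.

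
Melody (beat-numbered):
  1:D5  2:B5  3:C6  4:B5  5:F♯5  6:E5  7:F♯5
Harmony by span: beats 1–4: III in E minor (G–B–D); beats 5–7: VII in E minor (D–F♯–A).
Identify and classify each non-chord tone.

C6 (beat 3) — neighbor tone; E5 (beat 6) — neighbor tone.

The harmony at that moment is G major triad (G, B, D); C6 is not a chord tone.
It is approached by step up from B5 and left by step down to B5.
Step away and step back to the same note — a neighbor tone (upper neighbor).
The harmony at that moment is D major triad (D, F♯, A); E5 is not a chord tone.
It is approached by step down from F♯5 and left by step up to F♯5.
Step away and step back to the same note — a neighbor tone (lower neighbor).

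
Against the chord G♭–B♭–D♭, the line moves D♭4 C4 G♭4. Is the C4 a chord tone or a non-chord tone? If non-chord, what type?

Non-chord tone — an escape tone.

The harmony at that moment is G♭ major triad (G♭, B♭, D♭); C4 is not a chord tone.
It is approached by step down from D♭4 and left by leap up to G♭4.
Step in, leap out — an escape tone.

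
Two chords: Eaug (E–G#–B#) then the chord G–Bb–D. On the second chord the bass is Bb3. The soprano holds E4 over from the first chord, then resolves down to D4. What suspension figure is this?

At the second chord the bass is Bb3. The suspended E4 lies a fourth above the bass; after resolving down by step to D4, the interval above the bass becomes a third.
Suspension figures are named by those two intervals: 4–3.

4–3 suspension.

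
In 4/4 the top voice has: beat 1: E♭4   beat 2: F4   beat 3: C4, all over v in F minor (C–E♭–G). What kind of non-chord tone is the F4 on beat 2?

Escape tone.

The harmony at that moment is C minor triad (C, E♭, G); F4 is not a chord tone.
It is approached by step up from E♭4 and left by leap down to C4.
Step in, leap out, on a weak beat — an escape tone.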